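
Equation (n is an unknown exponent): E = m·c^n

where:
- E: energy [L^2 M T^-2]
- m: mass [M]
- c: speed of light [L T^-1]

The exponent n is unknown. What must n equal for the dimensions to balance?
n = 2

E has dimensions [L^2 M T^-2]; c has dimensions [L T^-1].
The rest of the RHS has dimensions [M], so c^n must supply [L^2 T^-2].
With n = 2: m·c^2 has dimensions [L^2 M T^-2], matching the LHS ✓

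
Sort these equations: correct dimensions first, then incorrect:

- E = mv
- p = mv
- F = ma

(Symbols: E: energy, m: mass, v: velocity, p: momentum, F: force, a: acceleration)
Dimensionally correct: p = mv, F = ma
Dimensionally incorrect: E = mv
Ordered (correct first, then incorrect): p = mv, F = ma, E = mv

- E = mv: LHS [L^2 M T^-2], RHS [L M T^-1] → incorrect ✗
- p = mv: LHS [L M T^-1], RHS [L M T^-1] → correct ✓
- F = ma: LHS [L M T^-2], RHS [L M T^-2] → correct ✓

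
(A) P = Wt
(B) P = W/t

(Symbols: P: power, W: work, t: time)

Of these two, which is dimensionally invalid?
(A)

(A) P = Wt: LHS [L^2 M T^-3], RHS [L^2 M T^-1] ✗
(B) P = W/t: LHS [L^2 M T^-3], RHS [L^2 M T^-3] ✓

Expression (A) P = Wt is dimensionally incorrect.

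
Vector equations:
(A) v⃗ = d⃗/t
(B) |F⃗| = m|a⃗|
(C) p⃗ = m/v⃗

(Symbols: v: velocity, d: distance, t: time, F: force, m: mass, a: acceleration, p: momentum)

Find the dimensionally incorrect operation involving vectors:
(C) p⃗ = m/v⃗

(A) v⃗ = d⃗/t: LHS [L T^-1], RHS [L T^-1] ✓ — displacement (vector) divided by time (scalar)
(B) |F⃗| = m|a⃗|: LHS [L M T^-2], RHS [L M T^-2] ✓ — magnitudes of vectors are scalars
(C) p⃗ = m/v⃗: LHS [L M T^-1], RHS [L^-1 M T] ✗ — momentum is mass times velocity; should be mv⃗ (and division by a vector is undefined)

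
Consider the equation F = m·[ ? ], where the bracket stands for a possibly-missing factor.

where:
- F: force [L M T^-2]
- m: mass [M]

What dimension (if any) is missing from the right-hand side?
[L T^-2] — acceleration (e.g. a)

F has dimensions [L M T^-2]; m has dimensions [M].
The bracketed factor must supply [L M T^-2] / [M] = [L T^-2].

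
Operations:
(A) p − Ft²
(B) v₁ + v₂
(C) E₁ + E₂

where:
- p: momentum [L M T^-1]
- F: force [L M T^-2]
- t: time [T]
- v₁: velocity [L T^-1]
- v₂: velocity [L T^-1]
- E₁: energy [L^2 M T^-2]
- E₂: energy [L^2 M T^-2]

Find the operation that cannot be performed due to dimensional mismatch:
(A) p − Ft²

(A) p − Ft²: p [L M T^-1] and Ft² [L M] — different dimensions cannot be added/subtracted ✗
(B) v₁ + v₂: v₁ [L T^-1] and v₂ [L T^-1] — same dimensions ✓
(C) E₁ + E₂: E₁ [L^2 M T^-2] and E₂ [L^2 M T^-2] — same dimensions ✓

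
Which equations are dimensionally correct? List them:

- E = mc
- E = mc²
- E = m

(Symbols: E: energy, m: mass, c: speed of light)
Dimensionally correct: E = mc²
Dimensionally incorrect: E = mc, E = m
Ordered (correct first, then incorrect): E = mc², E = mc, E = m

- E = mc: LHS [L^2 M T^-2], RHS [L M T^-1] → incorrect ✗
- E = mc²: LHS [L^2 M T^-2], RHS [L^2 M T^-2] → correct ✓
- E = m: LHS [L^2 M T^-2], RHS [M] → incorrect ✗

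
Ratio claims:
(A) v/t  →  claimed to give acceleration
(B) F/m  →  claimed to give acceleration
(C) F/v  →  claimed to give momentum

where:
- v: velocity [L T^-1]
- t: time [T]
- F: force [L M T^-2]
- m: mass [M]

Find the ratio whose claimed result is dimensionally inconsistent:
(C) F/v does not give momentum

(A) v/t: [L T^-2] = acceleration [L T^-2] ✓
(B) F/m: [L T^-2] = acceleration [L T^-2] ✓
(C) F/v: [M T^-1] ≠ momentum [L M T^-1] ✗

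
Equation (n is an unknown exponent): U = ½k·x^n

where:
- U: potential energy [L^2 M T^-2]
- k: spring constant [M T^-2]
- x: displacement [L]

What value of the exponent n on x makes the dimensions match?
n = 2

U has dimensions [L^2 M T^-2]; x has dimensions [L].
The rest of the RHS has dimensions [M T^-2], so x^n must supply [L^2].
With n = 2: ½k·x^2 has dimensions [L^2 M T^-2], matching the LHS ✓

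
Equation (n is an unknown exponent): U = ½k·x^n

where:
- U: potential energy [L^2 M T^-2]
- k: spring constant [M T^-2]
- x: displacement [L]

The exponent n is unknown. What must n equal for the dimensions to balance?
n = 2

U has dimensions [L^2 M T^-2]; x has dimensions [L].
The rest of the RHS has dimensions [M T^-2], so x^n must supply [L^2].
With n = 2: ½k·x^2 has dimensions [L^2 M T^-2], matching the LHS ✓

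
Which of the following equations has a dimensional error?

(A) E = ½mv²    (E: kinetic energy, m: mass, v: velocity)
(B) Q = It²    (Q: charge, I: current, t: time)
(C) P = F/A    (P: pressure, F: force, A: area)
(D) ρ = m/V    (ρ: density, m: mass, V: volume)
(B) Q = It²

The equation (B) Q = It² is dimensionally incorrect.

LHS (Q): [I T]
RHS (It²): [I T^2] ✗

The dimensions do not match. The other three equations balance.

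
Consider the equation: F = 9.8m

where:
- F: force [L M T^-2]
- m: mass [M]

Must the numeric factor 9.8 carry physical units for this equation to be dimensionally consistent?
Yes

F has dimensions [L M T^-2], while m alone has dimensions [M]. For the equation to balance, the factor 9.8 must carry dimensions [L T^-2] — it is a dimensional constant (a numerical value of a physical quantity with its units suppressed), not a pure number.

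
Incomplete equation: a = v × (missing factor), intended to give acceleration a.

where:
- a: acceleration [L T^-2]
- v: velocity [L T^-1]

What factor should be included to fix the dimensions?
1/t (inverse time), dimensions [T^-1]

a has dimensions [L T^-2] and v has dimensions [L T^-1].
The missing factor must have dimensions [L T^-2] / [L T^-1] = [T^-1], i.e. inverse time (1/t).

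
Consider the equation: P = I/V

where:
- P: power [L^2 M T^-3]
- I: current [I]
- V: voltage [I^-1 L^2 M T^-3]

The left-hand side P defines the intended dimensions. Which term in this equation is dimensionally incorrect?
The right-hand side term I/V

P has dimensions [L^2 M T^-3], but I/V has dimensions [I^2 L^-2 M^-1 T^3], so the term I/V is dimensionally wrong for P.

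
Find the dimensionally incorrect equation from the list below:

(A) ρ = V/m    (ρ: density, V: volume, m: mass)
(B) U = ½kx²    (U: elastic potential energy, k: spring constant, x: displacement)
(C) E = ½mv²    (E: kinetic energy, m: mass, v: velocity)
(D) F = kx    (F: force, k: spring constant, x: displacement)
(A) ρ = V/m

The equation (A) ρ = V/m is dimensionally incorrect.

LHS (ρ): [L^-3 M]
RHS (V/m): [L^3 M^-1] ✗

The dimensions do not match. The other three equations balance.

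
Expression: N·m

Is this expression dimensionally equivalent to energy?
Yes

The expression N·m has dimensions [L^2 M T^-2], which is exactly energy [L^2 M T^-2].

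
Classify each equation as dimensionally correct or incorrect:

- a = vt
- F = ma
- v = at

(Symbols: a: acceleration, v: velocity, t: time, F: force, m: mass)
Dimensionally correct: F = ma, v = at
Dimensionally incorrect: a = vt
Ordered (correct first, then incorrect): F = ma, v = at, a = vt

- a = vt: LHS [L T^-2], RHS [L] → incorrect ✗
- F = ma: LHS [L M T^-2], RHS [L M T^-2] → correct ✓
- v = at: LHS [L T^-1], RHS [L T^-1] → correct ✓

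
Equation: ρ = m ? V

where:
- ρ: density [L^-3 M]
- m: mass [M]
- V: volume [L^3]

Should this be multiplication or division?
division (÷): ρ = m ÷ V

ρ [L^-3 M]; m [M]; V [L^3].
m × V → [L^3 M] ✗
m ÷ V → [L^-3 M] ✓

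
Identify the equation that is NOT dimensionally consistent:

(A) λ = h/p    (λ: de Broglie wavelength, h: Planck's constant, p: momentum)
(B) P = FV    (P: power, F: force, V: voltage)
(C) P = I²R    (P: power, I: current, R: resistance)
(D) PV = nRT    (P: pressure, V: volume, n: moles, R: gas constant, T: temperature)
(B) P = FV

The equation (B) P = FV is dimensionally incorrect.

LHS (P): [L^2 M T^-3]
RHS (FV): [I^-1 L^3 M^2 T^-5] ✗

The dimensions do not match. The other three equations balance.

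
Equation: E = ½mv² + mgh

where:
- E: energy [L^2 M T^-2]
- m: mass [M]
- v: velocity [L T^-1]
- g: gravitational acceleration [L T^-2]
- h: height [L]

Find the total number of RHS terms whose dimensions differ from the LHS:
0

LHS E: [L^2 M T^-2]
- ½mv²: [L^2 M T^-2] ✓
- mgh: [L^2 M T^-2] ✓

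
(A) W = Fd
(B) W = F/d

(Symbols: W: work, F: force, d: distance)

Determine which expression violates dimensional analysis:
(B)

(A) W = Fd: LHS [L^2 M T^-2], RHS [L^2 M T^-2] ✓
(B) W = F/d: LHS [L^2 M T^-2], RHS [M T^-2] ✗

Expression (B) W = F/d is dimensionally incorrect.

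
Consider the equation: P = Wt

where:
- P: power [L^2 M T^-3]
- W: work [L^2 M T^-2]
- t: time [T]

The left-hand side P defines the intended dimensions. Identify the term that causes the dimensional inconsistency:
The right-hand side term Wt

P has dimensions [L^2 M T^-3], but Wt has dimensions [L^2 M T^-1], so the term Wt is dimensionally wrong for P.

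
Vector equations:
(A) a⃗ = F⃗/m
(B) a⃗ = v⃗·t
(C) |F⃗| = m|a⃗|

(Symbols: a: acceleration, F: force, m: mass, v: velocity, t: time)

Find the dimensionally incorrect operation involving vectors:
(B) a⃗ = v⃗·t

(A) a⃗ = F⃗/m: LHS [L T^-2], RHS [L T^-2] ✓ — force (vector) divided by mass (scalar)
(B) a⃗ = v⃗·t: LHS [L T^-2], RHS [L] ✗ — acceleration is velocity per time; should be v⃗/t
(C) |F⃗| = m|a⃗|: LHS [L M T^-2], RHS [L M T^-2] ✓ — magnitudes of vectors are scalars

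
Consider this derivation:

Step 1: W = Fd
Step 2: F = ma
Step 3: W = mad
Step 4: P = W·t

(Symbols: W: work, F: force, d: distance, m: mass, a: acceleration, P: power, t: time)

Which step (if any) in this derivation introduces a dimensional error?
Step 4

Step 1: W = Fd → LHS [L^2 M T^-2], RHS [L^2 M T^-2] ✓
Step 2: F = ma → LHS [L M T^-2], RHS [L M T^-2] ✓
Step 3: W = mad → LHS [L^2 M T^-2], RHS [L^2 M T^-2] ✓
Step 4: P = W·t → LHS [L^2 M T^-3], RHS [L^2 M T^-1] ✗

The first dimensional inconsistency appears in step 4: P = W·t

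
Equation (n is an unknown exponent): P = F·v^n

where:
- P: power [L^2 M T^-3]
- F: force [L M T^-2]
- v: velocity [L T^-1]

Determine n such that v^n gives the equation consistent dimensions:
n = 1

P has dimensions [L^2 M T^-3]; v has dimensions [L T^-1].
The rest of the RHS has dimensions [L M T^-2], so v^n must supply [L T^-1].
With n = 1: F·v^1 has dimensions [L^2 M T^-3], matching the LHS ✓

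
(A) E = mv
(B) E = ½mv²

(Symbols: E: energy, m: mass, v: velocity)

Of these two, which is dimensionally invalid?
(A)

(A) E = mv: LHS [L^2 M T^-2], RHS [L M T^-1] ✗
(B) E = ½mv²: LHS [L^2 M T^-2], RHS [L^2 M T^-2] ✓

Expression (A) E = mv is dimensionally incorrect.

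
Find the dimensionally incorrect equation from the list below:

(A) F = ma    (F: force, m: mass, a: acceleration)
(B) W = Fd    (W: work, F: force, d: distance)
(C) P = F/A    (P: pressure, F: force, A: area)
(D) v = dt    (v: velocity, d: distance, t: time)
(D) v = dt

The equation (D) v = dt is dimensionally incorrect.

LHS (v): [L T^-1]
RHS (dt): [L T] ✗

The dimensions do not match. The other three equations balance.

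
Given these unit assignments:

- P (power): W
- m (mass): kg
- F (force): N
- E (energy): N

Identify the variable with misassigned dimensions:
E

The variable E (energy) should have units J, not N.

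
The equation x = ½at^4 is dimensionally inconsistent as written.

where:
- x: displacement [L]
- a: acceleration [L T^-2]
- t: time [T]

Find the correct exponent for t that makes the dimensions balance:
The exponent of t should be 2: x = ½at^2

The LHS x has dimensions [L]; t has dimensions [T].
As written, the RHS ½at^4 (exponent 4 on t) has dimensions [L T^2], which does not match.
With exponent 2, the RHS ½at^2 has dimensions [L], matching the LHS.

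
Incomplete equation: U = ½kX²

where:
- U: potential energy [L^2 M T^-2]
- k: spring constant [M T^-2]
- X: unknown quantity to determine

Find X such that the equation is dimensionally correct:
X = x (displacement), dimensions [L]

U has dimensions [L^2 M T^-2]; the rest of the RHS (½k) has dimensions [M T^-2].
So X² must have dimensions [L^2], i.e. X has dimensions [L] — X = x (displacement).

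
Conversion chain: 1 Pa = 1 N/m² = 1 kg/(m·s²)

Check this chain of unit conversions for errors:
The chain is correct (no errors).

Correct: Pascal is Newton per square meter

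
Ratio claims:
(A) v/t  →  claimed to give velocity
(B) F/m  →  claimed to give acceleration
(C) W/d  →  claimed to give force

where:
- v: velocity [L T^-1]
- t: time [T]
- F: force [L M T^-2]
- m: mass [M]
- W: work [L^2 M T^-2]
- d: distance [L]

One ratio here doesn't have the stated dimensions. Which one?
(A) v/t does not give velocity

(A) v/t: [L T^-2] ≠ velocity [L T^-1] ✗
(B) F/m: [L T^-2] = acceleration [L T^-2] ✓
(C) W/d: [L M T^-2] = force [L M T^-2] ✓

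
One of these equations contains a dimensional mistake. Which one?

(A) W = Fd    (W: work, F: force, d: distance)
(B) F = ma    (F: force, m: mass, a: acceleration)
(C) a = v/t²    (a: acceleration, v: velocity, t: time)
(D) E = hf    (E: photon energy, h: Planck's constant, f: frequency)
(C) a = v/t²

The equation (C) a = v/t² is dimensionally incorrect.

LHS (a): [L T^-2]
RHS (v/t²): [L T^-3] ✗

The dimensions do not match. The other three equations balance.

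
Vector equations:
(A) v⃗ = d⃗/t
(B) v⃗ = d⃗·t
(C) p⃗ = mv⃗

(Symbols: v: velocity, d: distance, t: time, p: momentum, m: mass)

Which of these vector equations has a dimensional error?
(B) v⃗ = d⃗·t

(A) v⃗ = d⃗/t: LHS [L T^-1], RHS [L T^-1] ✓ — displacement (vector) divided by time (scalar)
(B) v⃗ = d⃗·t: LHS [L T^-1], RHS [L T] ✗ — velocity is displacement per time; should be d⃗/t
(C) p⃗ = mv⃗: LHS [L M T^-1], RHS [L M T^-1] ✓ — mass (scalar) times velocity (vector)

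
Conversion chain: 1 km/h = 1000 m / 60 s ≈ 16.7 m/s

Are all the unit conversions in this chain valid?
The chain is incorrect (it contains an error).

Incorrect: 1 h = 3600 s, not 60 s (1 km/h ≈ 0.278 m/s)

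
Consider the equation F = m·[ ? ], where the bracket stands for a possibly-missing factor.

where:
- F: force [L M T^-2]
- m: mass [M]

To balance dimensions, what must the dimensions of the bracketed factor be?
[L T^-2] — acceleration (e.g. a)

F has dimensions [L M T^-2]; m has dimensions [M].
The bracketed factor must supply [L M T^-2] / [M] = [L T^-2].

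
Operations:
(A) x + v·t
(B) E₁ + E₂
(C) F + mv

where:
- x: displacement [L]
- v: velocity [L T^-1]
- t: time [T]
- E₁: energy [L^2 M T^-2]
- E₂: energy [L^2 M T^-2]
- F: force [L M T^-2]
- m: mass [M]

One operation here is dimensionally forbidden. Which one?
(C) F + mv

(A) x + v·t: x [L] and v·t [L] — same dimensions ✓
(B) E₁ + E₂: E₁ [L^2 M T^-2] and E₂ [L^2 M T^-2] — same dimensions ✓
(C) F + mv: F [L M T^-2] and mv [L M T^-1] — different dimensions cannot be added/subtracted ✗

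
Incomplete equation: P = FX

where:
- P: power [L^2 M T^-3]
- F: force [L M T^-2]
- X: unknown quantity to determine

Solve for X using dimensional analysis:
X = v (velocity), dimensions [L T^-1]

P has dimensions [L^2 M T^-3]; the rest of the RHS (F) has dimensions [L M T^-2].
So X must have dimensions [L T^-1] — X = v (velocity).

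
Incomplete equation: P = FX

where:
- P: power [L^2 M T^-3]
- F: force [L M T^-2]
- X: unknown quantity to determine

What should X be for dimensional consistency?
X = v (velocity), dimensions [L T^-1]

P has dimensions [L^2 M T^-3]; the rest of the RHS (F) has dimensions [L M T^-2].
So X must have dimensions [L T^-1] — X = v (velocity).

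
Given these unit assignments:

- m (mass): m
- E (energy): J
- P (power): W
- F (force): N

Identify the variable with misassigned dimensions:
m

The variable m (mass) should have units kg, not m.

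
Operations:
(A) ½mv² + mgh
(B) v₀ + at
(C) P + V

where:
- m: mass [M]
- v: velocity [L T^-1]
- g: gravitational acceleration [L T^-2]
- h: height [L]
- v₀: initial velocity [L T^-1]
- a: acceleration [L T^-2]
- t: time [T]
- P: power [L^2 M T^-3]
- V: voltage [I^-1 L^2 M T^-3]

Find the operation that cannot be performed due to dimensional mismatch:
(C) P + V

(A) ½mv² + mgh: ½mv² [L^2 M T^-2] and mgh [L^2 M T^-2] — same dimensions ✓
(B) v₀ + at: v₀ [L T^-1] and at [L T^-1] — same dimensions ✓
(C) P + V: P [L^2 M T^-3] and V [I^-1 L^2 M T^-3] — different dimensions cannot be added/subtracted ✗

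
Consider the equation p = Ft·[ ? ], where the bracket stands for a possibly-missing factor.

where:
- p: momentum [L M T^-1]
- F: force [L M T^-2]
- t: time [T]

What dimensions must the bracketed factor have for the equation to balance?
Nothing is missing — the bracketed factor must be dimensionless.

p has dimensions [L M T^-1] and Ft already has dimensions [L M T^-1], so p = Ft is dimensionally complete.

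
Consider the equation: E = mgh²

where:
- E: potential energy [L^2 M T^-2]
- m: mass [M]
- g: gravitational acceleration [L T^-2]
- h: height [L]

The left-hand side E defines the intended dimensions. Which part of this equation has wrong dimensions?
The right-hand side term mgh²

E has dimensions [L^2 M T^-2], but mgh² has dimensions [L^3 M T^-2], so the term mgh² is dimensionally wrong for E.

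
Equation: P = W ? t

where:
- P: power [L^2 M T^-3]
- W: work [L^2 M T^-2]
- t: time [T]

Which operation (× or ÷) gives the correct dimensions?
division (÷): P = W ÷ t

P [L^2 M T^-3]; W [L^2 M T^-2]; t [T].
W × t → [L^2 M T^-1] ✗
W ÷ t → [L^2 M T^-3] ✓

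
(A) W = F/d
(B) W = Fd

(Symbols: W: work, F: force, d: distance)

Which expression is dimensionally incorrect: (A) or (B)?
(A)

(A) W = F/d: LHS [L^2 M T^-2], RHS [M T^-2] ✗
(B) W = Fd: LHS [L^2 M T^-2], RHS [L^2 M T^-2] ✓

Expression (A) W = F/d is dimensionally incorrect.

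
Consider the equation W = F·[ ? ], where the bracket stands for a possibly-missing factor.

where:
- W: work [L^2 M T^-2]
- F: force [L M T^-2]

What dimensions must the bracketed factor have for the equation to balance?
[L] — length (e.g. a distance d)

W has dimensions [L^2 M T^-2]; F has dimensions [L M T^-2].
The bracketed factor must supply [L^2 M T^-2] / [L M T^-2] = [L].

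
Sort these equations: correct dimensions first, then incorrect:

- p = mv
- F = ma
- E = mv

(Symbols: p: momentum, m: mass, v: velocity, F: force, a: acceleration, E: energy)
Dimensionally correct: p = mv, F = ma
Dimensionally incorrect: E = mv
Ordered (correct first, then incorrect): p = mv, F = ma, E = mv

- p = mv: LHS [L M T^-1], RHS [L M T^-1] → correct ✓
- F = ma: LHS [L M T^-2], RHS [L M T^-2] → correct ✓
- E = mv: LHS [L^2 M T^-2], RHS [L M T^-1] → incorrect ✗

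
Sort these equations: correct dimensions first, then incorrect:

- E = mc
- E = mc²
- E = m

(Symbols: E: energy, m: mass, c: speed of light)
Dimensionally correct: E = mc²
Dimensionally incorrect: E = mc, E = m
Ordered (correct first, then incorrect): E = mc², E = mc, E = m

- E = mc: LHS [L^2 M T^-2], RHS [L M T^-1] → incorrect ✗
- E = mc²: LHS [L^2 M T^-2], RHS [L^2 M T^-2] → correct ✓
- E = m: LHS [L^2 M T^-2], RHS [M] → incorrect ✗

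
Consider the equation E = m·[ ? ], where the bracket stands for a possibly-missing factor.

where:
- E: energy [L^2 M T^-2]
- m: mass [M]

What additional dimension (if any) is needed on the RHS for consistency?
[L^2 T^-2] — velocity squared (e.g. v²)

E has dimensions [L^2 M T^-2]; m has dimensions [M].
The bracketed factor must supply [L^2 M T^-2] / [M] = [L^2 T^-2].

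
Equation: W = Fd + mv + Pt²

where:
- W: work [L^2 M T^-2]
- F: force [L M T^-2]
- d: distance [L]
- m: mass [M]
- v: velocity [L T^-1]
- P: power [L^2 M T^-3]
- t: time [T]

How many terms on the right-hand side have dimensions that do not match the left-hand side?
2

LHS W: [L^2 M T^-2]
- Fd: [L^2 M T^-2] ✓
- mv: [L M T^-1] ✗
- Pt²: [L^2 M T^-1] ✗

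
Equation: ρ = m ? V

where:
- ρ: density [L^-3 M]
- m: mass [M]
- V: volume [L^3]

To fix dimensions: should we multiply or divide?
division (÷): ρ = m ÷ V

ρ [L^-3 M]; m [M]; V [L^3].
m × V → [L^3 M] ✗
m ÷ V → [L^-3 M] ✓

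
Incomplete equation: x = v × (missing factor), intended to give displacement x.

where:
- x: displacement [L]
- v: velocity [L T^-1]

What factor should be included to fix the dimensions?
t (time), dimensions [T]

x has dimensions [L] and v has dimensions [L T^-1].
The missing factor must have dimensions [L] / [L T^-1] = [T], i.e. time (t).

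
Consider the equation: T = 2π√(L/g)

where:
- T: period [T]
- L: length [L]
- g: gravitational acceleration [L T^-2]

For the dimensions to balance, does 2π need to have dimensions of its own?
No

T has dimensions [T] and √(L/g) already has dimensions [T], so the equation balances without 2π contributing any dimensions. 2π is a pure (dimensionless) number; changing or removing it would not affect dimensional consistency.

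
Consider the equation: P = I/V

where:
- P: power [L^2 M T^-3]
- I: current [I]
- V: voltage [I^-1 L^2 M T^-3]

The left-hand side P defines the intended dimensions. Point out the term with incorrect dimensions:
The right-hand side term I/V

P has dimensions [L^2 M T^-3], but I/V has dimensions [I^2 L^-2 M^-1 T^3], so the term I/V is dimensionally wrong for P.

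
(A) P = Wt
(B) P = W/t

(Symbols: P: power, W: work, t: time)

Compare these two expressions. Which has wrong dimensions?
(A)

(A) P = Wt: LHS [L^2 M T^-3], RHS [L^2 M T^-1] ✗
(B) P = W/t: LHS [L^2 M T^-3], RHS [L^2 M T^-3] ✓

Expression (A) P = Wt is dimensionally incorrect.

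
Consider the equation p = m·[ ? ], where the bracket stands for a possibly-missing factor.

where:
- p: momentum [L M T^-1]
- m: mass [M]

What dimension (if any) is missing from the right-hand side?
[L T^-1] — velocity (e.g. v)

p has dimensions [L M T^-1]; m has dimensions [M].
The bracketed factor must supply [L M T^-1] / [M] = [L T^-1].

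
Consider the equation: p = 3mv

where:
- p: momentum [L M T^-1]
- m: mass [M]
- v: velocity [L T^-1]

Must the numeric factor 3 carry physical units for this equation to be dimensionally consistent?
No

p has dimensions [L M T^-1] and mv already has dimensions [L M T^-1], so the equation balances without 3 contributing any dimensions. 3 is a pure (dimensionless) number; changing or removing it would not affect dimensional consistency.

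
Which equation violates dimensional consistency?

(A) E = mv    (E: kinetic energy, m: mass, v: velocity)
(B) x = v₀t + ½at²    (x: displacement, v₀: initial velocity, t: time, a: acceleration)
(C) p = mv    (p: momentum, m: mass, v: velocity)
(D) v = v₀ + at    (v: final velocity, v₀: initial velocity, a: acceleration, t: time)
(A) E = mv

The equation (A) E = mv is dimensionally incorrect.

LHS (E): [L^2 M T^-2]
RHS (mv): [L M T^-1] ✗

The dimensions do not match. The other three equations balance.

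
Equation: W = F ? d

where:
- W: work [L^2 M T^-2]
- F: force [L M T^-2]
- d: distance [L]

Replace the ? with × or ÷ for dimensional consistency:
multiplication (×): W = F × d

W [L^2 M T^-2]; F [L M T^-2]; d [L].
F × d → [L^2 M T^-2] ✓
F ÷ d → [M T^-2] ✗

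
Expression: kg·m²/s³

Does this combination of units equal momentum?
No

The expression kg·m²/s³ has dimensions [L^2 M T^-3], but momentum has dimensions [L M T^-1].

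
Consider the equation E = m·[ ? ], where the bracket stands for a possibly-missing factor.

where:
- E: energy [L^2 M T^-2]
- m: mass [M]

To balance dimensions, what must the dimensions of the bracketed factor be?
[L^2 T^-2] — velocity squared (e.g. v²)

E has dimensions [L^2 M T^-2]; m has dimensions [M].
The bracketed factor must supply [L^2 M T^-2] / [M] = [L^2 T^-2].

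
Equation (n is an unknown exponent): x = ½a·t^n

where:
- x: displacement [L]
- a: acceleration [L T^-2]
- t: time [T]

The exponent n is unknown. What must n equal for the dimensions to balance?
n = 2

x has dimensions [L]; t has dimensions [T].
The rest of the RHS has dimensions [L T^-2], so t^n must supply [T^2].
With n = 2: ½a·t^2 has dimensions [L], matching the LHS ✓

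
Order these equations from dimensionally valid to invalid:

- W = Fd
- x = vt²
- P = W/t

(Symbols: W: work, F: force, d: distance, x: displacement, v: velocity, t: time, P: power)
Dimensionally correct: W = Fd, P = W/t
Dimensionally incorrect: x = vt²
Ordered (correct first, then incorrect): W = Fd, P = W/t, x = vt²

- W = Fd: LHS [L^2 M T^-2], RHS [L^2 M T^-2] → correct ✓
- x = vt²: LHS [L], RHS [L T] → incorrect ✗
- P = W/t: LHS [L^2 M T^-3], RHS [L^2 M T^-3] → correct ✓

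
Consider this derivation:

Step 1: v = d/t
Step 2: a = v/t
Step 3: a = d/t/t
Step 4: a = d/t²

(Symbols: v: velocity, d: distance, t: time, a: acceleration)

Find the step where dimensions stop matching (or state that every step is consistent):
No step introduces an error — all steps are dimensionally consistent.

Step 1: v = d/t → LHS [L T^-1], RHS [L T^-1] ✓
Step 2: a = v/t → LHS [L T^-2], RHS [L T^-2] ✓
Step 3: a = d/t/t → LHS [L T^-2], RHS [L T^-2] ✓
Step 4: a = d/t² → LHS [L T^-2], RHS [L T^-2] ✓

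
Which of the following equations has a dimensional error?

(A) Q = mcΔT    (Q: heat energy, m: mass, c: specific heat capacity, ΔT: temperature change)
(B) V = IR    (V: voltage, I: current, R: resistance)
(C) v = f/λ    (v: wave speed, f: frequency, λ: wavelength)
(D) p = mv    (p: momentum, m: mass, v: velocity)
(C) v = f/λ

The equation (C) v = f/λ is dimensionally incorrect.

LHS (v): [L T^-1]
RHS (f/λ): [L^-1 T^-1] ✗

The dimensions do not match. The other three equations balance.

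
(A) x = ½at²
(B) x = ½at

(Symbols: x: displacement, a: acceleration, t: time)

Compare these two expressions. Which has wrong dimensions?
(B)

(A) x = ½at²: LHS [L], RHS [L] ✓
(B) x = ½at: LHS [L], RHS [L T^-1] ✗

Expression (B) x = ½at is dimensionally incorrect.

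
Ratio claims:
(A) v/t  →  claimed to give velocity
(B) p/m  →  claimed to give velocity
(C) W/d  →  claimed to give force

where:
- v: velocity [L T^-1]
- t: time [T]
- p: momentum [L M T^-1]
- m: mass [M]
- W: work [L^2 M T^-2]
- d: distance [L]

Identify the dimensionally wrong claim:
(A) v/t does not give velocity

(A) v/t: [L T^-2] ≠ velocity [L T^-1] ✗
(B) p/m: [L T^-1] = velocity [L T^-1] ✓
(C) W/d: [L M T^-2] = force [L M T^-2] ✓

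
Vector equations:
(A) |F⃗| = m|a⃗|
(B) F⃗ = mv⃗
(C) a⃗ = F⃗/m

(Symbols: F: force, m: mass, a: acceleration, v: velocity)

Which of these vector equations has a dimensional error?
(B) F⃗ = mv⃗

(A) |F⃗| = m|a⃗|: LHS [L M T^-2], RHS [L M T^-2] ✓ — magnitudes of vectors are scalars
(B) F⃗ = mv⃗: LHS [L M T^-2], RHS [L M T^-1] ✗ — mass times velocity is momentum, not force; should be ma⃗
(C) a⃗ = F⃗/m: LHS [L T^-2], RHS [L T^-2] ✓ — force (vector) divided by mass (scalar)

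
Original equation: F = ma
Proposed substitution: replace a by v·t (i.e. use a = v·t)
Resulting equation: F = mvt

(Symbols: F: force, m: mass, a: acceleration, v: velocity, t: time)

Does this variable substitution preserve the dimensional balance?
No

[a] = [L T^-2] and [v·t] = [L]. These differ, so the substitution replaces a quantity by one of different dimensions and the result F = mvt has LHS [L M T^-2] vs RHS [L M] — inconsistent.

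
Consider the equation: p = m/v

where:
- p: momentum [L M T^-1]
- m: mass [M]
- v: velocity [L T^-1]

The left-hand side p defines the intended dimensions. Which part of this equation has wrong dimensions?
The right-hand side term m/v

p has dimensions [L M T^-1], but m/v has dimensions [L^-1 M T], so the term m/v is dimensionally wrong for p.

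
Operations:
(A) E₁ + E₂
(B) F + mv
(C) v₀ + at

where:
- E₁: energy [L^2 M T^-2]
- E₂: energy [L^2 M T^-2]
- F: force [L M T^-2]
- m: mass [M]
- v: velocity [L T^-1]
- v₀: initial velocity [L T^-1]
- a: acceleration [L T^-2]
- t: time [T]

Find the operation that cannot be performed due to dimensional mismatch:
(B) F + mv

(A) E₁ + E₂: E₁ [L^2 M T^-2] and E₂ [L^2 M T^-2] — same dimensions ✓
(B) F + mv: F [L M T^-2] and mv [L M T^-1] — different dimensions cannot be added/subtracted ✗
(C) v₀ + at: v₀ [L T^-1] and at [L T^-1] — same dimensions ✓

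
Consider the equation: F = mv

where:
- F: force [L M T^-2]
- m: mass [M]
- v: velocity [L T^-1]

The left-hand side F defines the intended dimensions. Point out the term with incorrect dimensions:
The right-hand side term mv

F has dimensions [L M T^-2], but mv has dimensions [L M T^-1], so the term mv is dimensionally wrong for F.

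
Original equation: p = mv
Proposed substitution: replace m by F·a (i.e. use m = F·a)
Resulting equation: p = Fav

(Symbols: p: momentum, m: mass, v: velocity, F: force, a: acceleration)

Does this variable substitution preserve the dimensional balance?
No

[m] = [M] and [F·a] = [L^2 M T^-4]. These differ, so the substitution replaces a quantity by one of different dimensions and the result p = Fav has LHS [L M T^-1] vs RHS [L^3 M T^-5] — inconsistent.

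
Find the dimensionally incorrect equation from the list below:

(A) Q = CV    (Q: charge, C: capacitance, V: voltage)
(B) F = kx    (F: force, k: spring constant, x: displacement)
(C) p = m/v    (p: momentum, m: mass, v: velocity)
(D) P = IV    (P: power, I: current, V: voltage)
(C) p = m/v

The equation (C) p = m/v is dimensionally incorrect.

LHS (p): [L M T^-1]
RHS (m/v): [L^-1 M T] ✗

The dimensions do not match. The other three equations balance.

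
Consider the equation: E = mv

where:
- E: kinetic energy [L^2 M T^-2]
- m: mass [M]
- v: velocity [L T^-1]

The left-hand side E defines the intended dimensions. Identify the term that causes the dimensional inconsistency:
The right-hand side term mv

E has dimensions [L^2 M T^-2], but mv has dimensions [L M T^-1], so the term mv is dimensionally wrong for E.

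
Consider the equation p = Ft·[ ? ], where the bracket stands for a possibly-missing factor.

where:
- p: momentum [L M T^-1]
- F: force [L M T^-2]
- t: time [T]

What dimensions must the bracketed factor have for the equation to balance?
Nothing is missing — the bracketed factor must be dimensionless.

p has dimensions [L M T^-1] and Ft already has dimensions [L M T^-1], so p = Ft is dimensionally complete.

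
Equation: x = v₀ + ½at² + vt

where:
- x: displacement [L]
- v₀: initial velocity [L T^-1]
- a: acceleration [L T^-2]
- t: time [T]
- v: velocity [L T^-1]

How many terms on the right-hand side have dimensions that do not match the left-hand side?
1

LHS x: [L]
- v₀: [L T^-1] ✗
- ½at²: [L] ✓
- vt: [L] ✓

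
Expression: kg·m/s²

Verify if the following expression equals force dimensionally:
Yes

The expression kg·m/s² has dimensions [L M T^-2], which is exactly force [L M T^-2].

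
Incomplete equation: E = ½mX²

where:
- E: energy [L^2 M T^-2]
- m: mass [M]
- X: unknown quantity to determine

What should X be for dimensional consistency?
X = v (velocity), dimensions [L T^-1]

E has dimensions [L^2 M T^-2]; the rest of the RHS (½m) has dimensions [M].
So X² must have dimensions [L^2 T^-2], i.e. X has dimensions [L T^-1] — X = v (velocity).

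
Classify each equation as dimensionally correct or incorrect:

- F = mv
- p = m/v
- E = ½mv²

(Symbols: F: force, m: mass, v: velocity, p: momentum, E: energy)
Dimensionally correct: E = ½mv²
Dimensionally incorrect: F = mv, p = m/v
Ordered (correct first, then incorrect): E = ½mv², F = mv, p = m/v

- F = mv: LHS [L M T^-2], RHS [L M T^-1] → incorrect ✗
- p = m/v: LHS [L M T^-1], RHS [L^-1 M T] → incorrect ✗
- E = ½mv²: LHS [L^2 M T^-2], RHS [L^2 M T^-2] → correct ✓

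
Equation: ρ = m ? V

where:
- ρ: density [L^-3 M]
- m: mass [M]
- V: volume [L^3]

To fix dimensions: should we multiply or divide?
division (÷): ρ = m ÷ V

ρ [L^-3 M]; m [M]; V [L^3].
m × V → [L^3 M] ✗
m ÷ V → [L^-3 M] ✓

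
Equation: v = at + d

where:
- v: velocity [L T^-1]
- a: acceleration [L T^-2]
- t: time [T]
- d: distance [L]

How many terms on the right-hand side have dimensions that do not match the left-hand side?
1

LHS v: [L T^-1]
- at: [L T^-1] ✓
- d: [L] ✗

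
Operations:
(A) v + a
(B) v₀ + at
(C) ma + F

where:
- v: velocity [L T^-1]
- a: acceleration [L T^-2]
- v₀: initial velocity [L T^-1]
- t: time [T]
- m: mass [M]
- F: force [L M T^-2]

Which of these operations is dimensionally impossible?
(A) v + a

(A) v + a: v [L T^-1] and a [L T^-2] — different dimensions cannot be added/subtracted ✗
(B) v₀ + at: v₀ [L T^-1] and at [L T^-1] — same dimensions ✓
(C) ma + F: ma [L M T^-2] and F [L M T^-2] — same dimensions ✓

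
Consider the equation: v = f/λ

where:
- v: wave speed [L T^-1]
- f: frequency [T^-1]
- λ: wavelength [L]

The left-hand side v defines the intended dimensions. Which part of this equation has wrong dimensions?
The right-hand side term f/λ

v has dimensions [L T^-1], but f/λ has dimensions [L^-1 T^-1], so the term f/λ is dimensionally wrong for v.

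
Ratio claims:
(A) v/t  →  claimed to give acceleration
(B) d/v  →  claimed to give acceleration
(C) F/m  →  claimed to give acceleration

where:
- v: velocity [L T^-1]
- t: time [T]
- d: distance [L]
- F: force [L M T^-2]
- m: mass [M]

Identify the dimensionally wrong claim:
(B) d/v does not give acceleration

(A) v/t: [L T^-2] = acceleration [L T^-2] ✓
(B) d/v: [T] ≠ acceleration [L T^-2] ✗
(C) F/m: [L T^-2] = acceleration [L T^-2] ✓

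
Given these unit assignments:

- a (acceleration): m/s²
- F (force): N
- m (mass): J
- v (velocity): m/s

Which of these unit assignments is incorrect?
m

The variable m (mass) should have units kg, not J.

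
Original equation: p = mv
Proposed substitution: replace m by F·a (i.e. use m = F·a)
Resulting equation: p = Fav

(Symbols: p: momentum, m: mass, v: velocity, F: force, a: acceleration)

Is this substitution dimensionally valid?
No

[m] = [M] and [F·a] = [L^2 M T^-4]. These differ, so the substitution replaces a quantity by one of different dimensions and the result p = Fav has LHS [L M T^-1] vs RHS [L^3 M T^-5] — inconsistent.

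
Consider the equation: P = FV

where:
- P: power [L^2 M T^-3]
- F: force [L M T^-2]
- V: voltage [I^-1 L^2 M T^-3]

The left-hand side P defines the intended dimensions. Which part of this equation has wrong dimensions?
The right-hand side term FV

P has dimensions [L^2 M T^-3], but FV has dimensions [I^-1 L^3 M^2 T^-5], so the term FV is dimensionally wrong for P.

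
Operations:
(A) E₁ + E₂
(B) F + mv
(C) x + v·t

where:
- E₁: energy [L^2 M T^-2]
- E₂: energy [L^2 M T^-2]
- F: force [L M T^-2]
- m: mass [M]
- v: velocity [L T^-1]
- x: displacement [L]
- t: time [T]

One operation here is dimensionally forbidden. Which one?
(B) F + mv

(A) E₁ + E₂: E₁ [L^2 M T^-2] and E₂ [L^2 M T^-2] — same dimensions ✓
(B) F + mv: F [L M T^-2] and mv [L M T^-1] — different dimensions cannot be added/subtracted ✗
(C) x + v·t: x [L] and v·t [L] — same dimensions ✓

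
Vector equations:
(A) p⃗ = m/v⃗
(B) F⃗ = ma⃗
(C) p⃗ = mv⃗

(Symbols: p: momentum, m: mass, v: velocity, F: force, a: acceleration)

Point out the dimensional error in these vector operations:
(A) p⃗ = m/v⃗

(A) p⃗ = m/v⃗: LHS [L M T^-1], RHS [L^-1 M T] ✗ — momentum is mass times velocity; should be mv⃗ (and division by a vector is undefined)
(B) F⃗ = ma⃗: LHS [L M T^-2], RHS [L M T^-2] ✓ — Force and acceleration are vectors, mass is a scalar
(C) p⃗ = mv⃗: LHS [L M T^-1], RHS [L M T^-1] ✓ — mass (scalar) times velocity (vector)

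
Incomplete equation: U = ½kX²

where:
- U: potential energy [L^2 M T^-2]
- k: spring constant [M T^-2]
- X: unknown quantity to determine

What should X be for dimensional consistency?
X = x (displacement), dimensions [L]

U has dimensions [L^2 M T^-2]; the rest of the RHS (½k) has dimensions [M T^-2].
So X² must have dimensions [L^2], i.e. X has dimensions [L] — X = x (displacement).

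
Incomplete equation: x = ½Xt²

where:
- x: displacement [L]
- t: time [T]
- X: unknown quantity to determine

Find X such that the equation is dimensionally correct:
X = a (acceleration), dimensions [L T^-2]

x has dimensions [L]; the rest of the RHS (½ t²) has dimensions [T^2].
So X must have dimensions [L T^-2] — X = a (acceleration).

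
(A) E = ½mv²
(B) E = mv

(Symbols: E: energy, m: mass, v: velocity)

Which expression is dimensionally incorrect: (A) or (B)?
(B)

(A) E = ½mv²: LHS [L^2 M T^-2], RHS [L^2 M T^-2] ✓
(B) E = mv: LHS [L^2 M T^-2], RHS [L M T^-1] ✗

Expression (B) E = mv is dimensionally incorrect.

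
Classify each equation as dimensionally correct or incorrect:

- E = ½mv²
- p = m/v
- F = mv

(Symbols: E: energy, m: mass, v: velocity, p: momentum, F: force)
Dimensionally correct: E = ½mv²
Dimensionally incorrect: p = m/v, F = mv
Ordered (correct first, then incorrect): E = ½mv², p = m/v, F = mv

- E = ½mv²: LHS [L^2 M T^-2], RHS [L^2 M T^-2] → correct ✓
- p = m/v: LHS [L M T^-1], RHS [L^-1 M T] → incorrect ✗
- F = mv: LHS [L M T^-2], RHS [L M T^-1] → incorrect ✗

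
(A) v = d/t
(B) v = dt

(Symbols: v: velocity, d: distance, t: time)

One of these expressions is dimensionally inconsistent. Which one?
(B)

(A) v = d/t: LHS [L T^-1], RHS [L T^-1] ✓
(B) v = dt: LHS [L T^-1], RHS [L T] ✗

Expression (B) v = dt is dimensionally incorrect.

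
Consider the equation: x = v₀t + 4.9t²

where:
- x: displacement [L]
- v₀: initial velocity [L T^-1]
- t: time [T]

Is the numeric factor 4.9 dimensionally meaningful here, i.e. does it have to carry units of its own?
Yes

x has dimensions [L], while t² alone has dimensions [T^2]. For the equation to balance, the factor 4.9 must carry dimensions [L T^-2] — it is a dimensional constant (a numerical value of a physical quantity with its units suppressed), not a pure number.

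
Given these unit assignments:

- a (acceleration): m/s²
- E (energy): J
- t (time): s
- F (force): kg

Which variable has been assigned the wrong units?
F

The variable F (force) should have units N, not kg.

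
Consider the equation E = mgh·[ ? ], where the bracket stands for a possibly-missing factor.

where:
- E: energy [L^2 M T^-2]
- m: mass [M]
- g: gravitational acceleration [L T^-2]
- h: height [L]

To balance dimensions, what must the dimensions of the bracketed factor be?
Nothing is missing — the bracketed factor must be dimensionless.

E has dimensions [L^2 M T^-2] and mgh already has dimensions [L^2 M T^-2], so E = mgh is dimensionally complete.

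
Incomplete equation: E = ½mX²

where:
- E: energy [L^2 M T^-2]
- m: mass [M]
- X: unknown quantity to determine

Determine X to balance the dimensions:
X = v (velocity), dimensions [L T^-1]

E has dimensions [L^2 M T^-2]; the rest of the RHS (½m) has dimensions [M].
So X² must have dimensions [L^2 T^-2], i.e. X has dimensions [L T^-1] — X = v (velocity).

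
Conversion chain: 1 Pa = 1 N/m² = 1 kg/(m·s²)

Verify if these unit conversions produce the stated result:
The chain is correct (no errors).

Correct: Pascal is Newton per square meter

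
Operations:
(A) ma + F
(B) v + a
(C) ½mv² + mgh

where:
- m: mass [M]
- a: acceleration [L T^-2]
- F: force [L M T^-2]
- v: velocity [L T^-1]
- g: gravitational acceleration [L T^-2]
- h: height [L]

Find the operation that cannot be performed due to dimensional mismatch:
(B) v + a

(A) ma + F: ma [L M T^-2] and F [L M T^-2] — same dimensions ✓
(B) v + a: v [L T^-1] and a [L T^-2] — different dimensions cannot be added/subtracted ✗
(C) ½mv² + mgh: ½mv² [L^2 M T^-2] and mgh [L^2 M T^-2] — same dimensions ✓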